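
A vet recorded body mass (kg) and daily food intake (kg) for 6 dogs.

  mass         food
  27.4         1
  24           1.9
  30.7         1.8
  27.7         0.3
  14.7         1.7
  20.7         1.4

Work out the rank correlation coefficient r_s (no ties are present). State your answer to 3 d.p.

Rank mass: 4, 3, 6, 5, 1, 2
Rank food: 2, 6, 5, 1, 4, 3
d = rank(mass) − rank(food): 2, -3, 1, 4, -3, -1; Σd² = 40
ρ = 1 − 6Σd² / [n(n²−1)] = 1 − 6×40 / (6×35) = 1 − 240/210 ≈ -0.143

-0.143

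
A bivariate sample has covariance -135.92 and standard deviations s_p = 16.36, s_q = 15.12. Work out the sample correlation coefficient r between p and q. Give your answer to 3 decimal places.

-0.549

r = Cov(p,q) / (s_p · s_q) = -135.92 / (16.36 × 15.12)
  = -135.92 / 247.3632 ≈ -0.549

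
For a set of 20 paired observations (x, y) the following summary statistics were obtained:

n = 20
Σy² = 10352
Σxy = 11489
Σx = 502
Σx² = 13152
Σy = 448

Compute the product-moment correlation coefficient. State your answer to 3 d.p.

0.584

r = (nΣxy − ΣxΣy) / √[(nΣx² − (Σx)²)(nΣy² − (Σy)²)]
Numerator: 20×11489 − 502×448 = 4884
Denominator: √[(263040 − 252004)(207040 − 200704)] = √[11036 × 6336] = 8362.0629
r = 4884 / 8362.0629 ≈ 0.584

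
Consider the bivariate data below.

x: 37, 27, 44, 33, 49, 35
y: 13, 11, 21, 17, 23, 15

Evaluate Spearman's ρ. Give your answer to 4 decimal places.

Rank x: 4, 1, 5, 2, 6, 3
Rank y: 2, 1, 5, 4, 6, 3
d = rank(x) − rank(y): 2, 0, 0, -2, 0, 0; Σd² = 8
ρ = 1 − 6Σd² / [n(n²−1)] = 1 − 6×8 / (6×35) = 1 − 48/210 ≈ 0.7714

0.7714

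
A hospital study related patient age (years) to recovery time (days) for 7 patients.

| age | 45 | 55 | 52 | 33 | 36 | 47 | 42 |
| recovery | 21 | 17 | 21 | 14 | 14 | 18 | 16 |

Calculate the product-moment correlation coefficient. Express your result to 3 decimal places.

0.694

n = 7, Σx = 310, Σy = 121, Σx² = 14112, Σy² = 2143, Σxy = 5456
nΣxy − ΣxΣy = 38192 − 37510 = 682
nΣx² − (Σx)² = 98784 − 96100 = 2684; nΣy² − (Σy)² = 15001 − 14641 = 360
r = 682 / √(2684 × 360) = 682 / 982.9751 ≈ 0.694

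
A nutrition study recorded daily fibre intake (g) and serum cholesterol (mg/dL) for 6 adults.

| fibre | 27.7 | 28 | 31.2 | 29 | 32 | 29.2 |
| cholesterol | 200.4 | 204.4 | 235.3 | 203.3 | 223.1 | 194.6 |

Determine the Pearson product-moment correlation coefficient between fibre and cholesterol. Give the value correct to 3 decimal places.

0.810

n = 6, Σx = 177.1, Σy = 1261.1, Σx² = 5242.37, Σy² = 266279.27, Σxy = 37332.86
nΣxy − ΣxΣy = 223997.16 − 223340.81 = 656.35
nΣx² − (Σx)² = 31454.22 − 31364.41 = 89.81; nΣy² − (Σy)² = 1597675.62 − 1590373.21 = 7302.41
r = 656.35 / √(89.81 × 7302.41) = 656.35 / 809.8330 ≈ 0.810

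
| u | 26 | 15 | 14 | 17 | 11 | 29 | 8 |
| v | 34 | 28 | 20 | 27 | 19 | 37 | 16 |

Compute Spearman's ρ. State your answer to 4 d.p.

Rank u: 6, 4, 3, 5, 2, 7, 1
Rank v: 6, 5, 3, 4, 2, 7, 1
d = rank(u) − rank(v): 0, -1, 0, 1, 0, 0, 0; Σd² = 2
ρ = 1 − 6Σd² / [n(n²−1)] = 1 − 6×2 / (7×48) = 1 − 12/336 ≈ 0.9643

0.9643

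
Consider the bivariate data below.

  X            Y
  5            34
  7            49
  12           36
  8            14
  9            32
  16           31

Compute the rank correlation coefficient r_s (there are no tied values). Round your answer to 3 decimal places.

Rank X: 1, 2, 5, 3, 4, 6
Rank Y: 4, 6, 5, 1, 3, 2
d = rank(X) − rank(Y): -3, -4, 0, 2, 1, 4; Σd² = 46
ρ = 1 − 6Σd² / [n(n²−1)] = 1 − 6×46 / (6×35) = 1 − 276/210 ≈ -0.314

-0.314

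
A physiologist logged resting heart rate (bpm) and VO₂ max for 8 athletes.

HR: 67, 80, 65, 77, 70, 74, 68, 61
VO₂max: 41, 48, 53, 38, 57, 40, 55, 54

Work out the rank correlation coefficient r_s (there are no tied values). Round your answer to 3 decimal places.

-0.429

Rank HR: 3, 8, 2, 7, 5, 6, 4, 1
Rank VO₂max: 3, 4, 5, 1, 8, 2, 7, 6
d = rank(HR) − rank(VO₂max): 0, 4, -3, 6, -3, 4, -3, -5; Σd² = 120
ρ = 1 − 6Σd² / [n(n²−1)] = 1 − 6×120 / (8×63) = 1 − 720/504 ≈ -0.429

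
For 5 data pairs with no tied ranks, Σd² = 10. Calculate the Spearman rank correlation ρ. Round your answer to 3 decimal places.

ρ = 1 − 6Σd² / [n(n²−1)] = 1 − 6×10 / (5×24)
  = 1 − 60/120 = 1 − 0.5000 ≈ 0.500

0.500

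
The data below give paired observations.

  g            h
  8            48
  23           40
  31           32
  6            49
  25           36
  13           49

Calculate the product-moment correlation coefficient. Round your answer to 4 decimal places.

n = 6, Σg = 106, Σh = 254, Σg² = 2384, Σh² = 11026, Σgh = 4127
nΣgh − ΣgΣh = 24762 − 26924 = -2162
nΣg² − (Σg)² = 14304 − 11236 = 3068; nΣh² − (Σh)² = 66156 − 64516 = 1640
r = -2162 / √(3068 × 1640) = -2162 / 2243.1050 ≈ -0.9638

-0.9638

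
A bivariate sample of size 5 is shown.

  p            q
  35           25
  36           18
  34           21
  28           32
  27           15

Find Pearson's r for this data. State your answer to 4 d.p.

-0.1266

n = 5, Σp = 160, Σq = 111, Σp² = 5190, Σq² = 2639, Σpq = 3538
nΣpq − ΣpΣq = 17690 − 17760 = -70
nΣp² − (Σp)² = 25950 − 25600 = 350; nΣq² − (Σq)² = 13195 − 12321 = 874
r = -70 / √(350 × 874) = -70 / 553.0823 ≈ -0.1266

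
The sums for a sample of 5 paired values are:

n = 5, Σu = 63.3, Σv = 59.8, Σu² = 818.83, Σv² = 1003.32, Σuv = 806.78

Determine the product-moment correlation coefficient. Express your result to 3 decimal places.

r = (nΣuv − ΣuΣv) / √[(nΣu² − (Σu)²)(nΣv² − (Σv)²)]
Numerator: 5×806.78 − 63.3×59.8 = 248.56
Denominator: √[(4094.15 − 4006.89)(5016.6 − 3576.04)] = √[87.26 × 1440.56] = 354.5466
r = 248.56 / 354.5466 ≈ 0.701

0.701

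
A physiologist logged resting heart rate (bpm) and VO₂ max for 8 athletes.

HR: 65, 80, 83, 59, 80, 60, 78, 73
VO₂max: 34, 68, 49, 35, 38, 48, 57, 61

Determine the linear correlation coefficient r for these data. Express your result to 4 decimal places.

n = 8, Σx = 578, Σy = 390, Σx² = 42408, Σy² = 20124, Σxy = 28601
nΣxy − ΣxΣy = 228808 − 225420 = 3388
nΣx² − (Σx)² = 339264 − 334084 = 5180; nΣy² − (Σy)² = 160992 − 152100 = 8892
r = 3388 / √(5180 × 8892) = 3388 / 6786.7931 ≈ 0.4992

0.4992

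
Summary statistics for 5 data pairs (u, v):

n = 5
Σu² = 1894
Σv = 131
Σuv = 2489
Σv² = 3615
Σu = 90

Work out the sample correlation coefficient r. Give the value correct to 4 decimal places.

0.5853

r = (nΣuv − ΣuΣv) / √[(nΣu² − (Σu)²)(nΣv² − (Σv)²)]
Numerator: 5×2489 − 90×131 = 655
Denominator: √[(9470 − 8100)(18075 − 17161)] = √[1370 × 914] = 1119.0085
r = 655 / 1119.0085 ≈ 0.5853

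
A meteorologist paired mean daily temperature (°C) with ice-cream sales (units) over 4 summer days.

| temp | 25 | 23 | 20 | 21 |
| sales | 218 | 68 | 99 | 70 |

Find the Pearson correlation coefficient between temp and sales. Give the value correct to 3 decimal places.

0.721

n = 4, Σx = 89, Σy = 455, Σx² = 1995, Σy² = 66849, Σxy = 10464
nΣxy − ΣxΣy = 41856 − 40495 = 1361
nΣx² − (Σx)² = 7980 − 7921 = 59; nΣy² − (Σy)² = 267396 − 207025 = 60371
r = 1361 / √(59 × 60371) = 1361 / 1887.2967 ≈ 0.721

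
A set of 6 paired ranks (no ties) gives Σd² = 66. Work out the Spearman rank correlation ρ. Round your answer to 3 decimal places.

ρ = 1 − 6Σd² / [n(n²−1)] = 1 − 6×66 / (6×35)
  = 1 − 396/210 = 1 − 1.8857 ≈ -0.886

-0.886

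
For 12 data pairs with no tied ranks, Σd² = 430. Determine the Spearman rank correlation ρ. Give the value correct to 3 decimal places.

-0.503

ρ = 1 − 6Σd² / [n(n²−1)] = 1 − 6×430 / (12×143)
  = 1 − 2580/1716 = 1 − 1.5035 ≈ -0.503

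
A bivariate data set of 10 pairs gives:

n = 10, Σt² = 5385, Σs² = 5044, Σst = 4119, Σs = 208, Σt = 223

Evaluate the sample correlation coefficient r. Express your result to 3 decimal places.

-0.955

r = (nΣst − ΣsΣt) / √[(nΣs² − (Σs)²)(nΣt² − (Σt)²)]
Numerator: 10×4119 − 208×223 = -5194
Denominator: √[(50440 − 43264)(53850 − 49729)] = √[7176 × 4121] = 5438.0416
r = -5194 / 5438.0416 ≈ -0.955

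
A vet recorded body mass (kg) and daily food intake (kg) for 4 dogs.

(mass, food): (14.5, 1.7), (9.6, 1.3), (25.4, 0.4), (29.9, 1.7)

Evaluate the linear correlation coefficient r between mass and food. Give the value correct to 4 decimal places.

n = 4, Σx = 79.4, Σy = 5.1, Σx² = 1841.58, Σy² = 7.63, Σxy = 98.12
nΣxy − ΣxΣy = 392.48 − 404.94 = -12.46
nΣx² − (Σx)² = 7366.32 − 6304.36 = 1061.96; nΣy² − (Σy)² = 30.52 − 26.01 = 4.51
r = -12.46 / √(1061.96 × 4.51) = -12.46 / 69.2058 ≈ -0.1800

-0.1800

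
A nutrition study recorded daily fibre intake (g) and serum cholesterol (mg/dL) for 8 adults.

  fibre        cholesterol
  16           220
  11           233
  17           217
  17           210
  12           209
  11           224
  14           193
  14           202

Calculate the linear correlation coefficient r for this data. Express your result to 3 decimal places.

-0.305

n = 8, Σx = 112, Σy = 1708, Σx² = 1612, Σy² = 365788, Σxy = 23844
nΣxy − ΣxΣy = 190752 − 191296 = -544
nΣx² − (Σx)² = 12896 − 12544 = 352; nΣy² − (Σy)² = 2926304 − 2917264 = 9040
r = -544 / √(352 × 9040) = -544 / 1783.8386 ≈ -0.305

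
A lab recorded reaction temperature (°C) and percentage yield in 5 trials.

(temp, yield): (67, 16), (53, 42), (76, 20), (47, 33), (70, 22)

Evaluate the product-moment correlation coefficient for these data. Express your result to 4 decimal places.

n = 5, Σx = 313, Σy = 133, Σx² = 20183, Σy² = 3993, Σxy = 7909
nΣxy − ΣxΣy = 39545 − 41629 = -2084
nΣx² − (Σx)² = 100915 − 97969 = 2946; nΣy² − (Σy)² = 19965 − 17689 = 2276
r = -2084 / √(2946 × 2276) = -2084 / 2589.4200 ≈ -0.8048

-0.8048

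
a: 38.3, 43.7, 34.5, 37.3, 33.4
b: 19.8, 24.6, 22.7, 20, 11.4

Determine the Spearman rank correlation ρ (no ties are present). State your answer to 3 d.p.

0.600

Rank a: 4, 5, 2, 3, 1
Rank b: 2, 5, 4, 3, 1
d = rank(a) − rank(b): 2, 0, -2, 0, 0; Σd² = 8
ρ = 1 − 6Σd² / [n(n²−1)] = 1 − 6×8 / (5×24) = 1 − 48/120 ≈ 0.600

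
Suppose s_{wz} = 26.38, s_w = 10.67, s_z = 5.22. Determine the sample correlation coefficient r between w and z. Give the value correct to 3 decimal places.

r = Cov(w,z) / (s_w · s_z) = 26.38 / (10.67 × 5.22)
  = 26.38 / 55.6974 ≈ 0.474

0.474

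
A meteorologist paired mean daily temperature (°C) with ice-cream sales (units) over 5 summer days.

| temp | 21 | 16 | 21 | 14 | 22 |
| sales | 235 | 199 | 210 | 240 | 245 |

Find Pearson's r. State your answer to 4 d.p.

n = 5, Σx = 94, Σy = 1129, Σx² = 1818, Σy² = 256551, Σxy = 21279
nΣxy − ΣxΣy = 106395 − 106126 = 269
nΣx² − (Σx)² = 9090 − 8836 = 254; nΣy² − (Σy)² = 1282755 − 1274641 = 8114
r = 269 / √(254 × 8114) = 269 / 1435.6030 ≈ 0.1874

0.1874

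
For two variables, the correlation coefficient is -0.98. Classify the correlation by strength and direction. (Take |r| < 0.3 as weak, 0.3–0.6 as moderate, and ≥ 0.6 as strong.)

strong negative

r = -0.98 < 0 so the relationship is negative.
|r| = 0.98, which falls in the strong range.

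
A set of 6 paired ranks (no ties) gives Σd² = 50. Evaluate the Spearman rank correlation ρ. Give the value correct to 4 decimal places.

-0.4286

ρ = 1 − 6Σd² / [n(n²−1)] = 1 − 6×50 / (6×35)
  = 1 − 300/210 = 1 − 1.42857 ≈ -0.4286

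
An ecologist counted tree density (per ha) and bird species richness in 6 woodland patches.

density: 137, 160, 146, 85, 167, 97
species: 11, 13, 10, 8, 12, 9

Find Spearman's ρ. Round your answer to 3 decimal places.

Rank density: 3, 5, 4, 1, 6, 2
Rank species: 4, 6, 3, 1, 5, 2
d = rank(density) − rank(species): -1, -1, 1, 0, 1, 0; Σd² = 4
ρ = 1 − 6Σd² / [n(n²−1)] = 1 − 6×4 / (6×35) = 1 − 24/210 ≈ 0.886

0.886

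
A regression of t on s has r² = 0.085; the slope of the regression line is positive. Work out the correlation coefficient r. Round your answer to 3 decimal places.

0.292

|r| = √0.085 = 0.292
The association is positive, so r = 0.292.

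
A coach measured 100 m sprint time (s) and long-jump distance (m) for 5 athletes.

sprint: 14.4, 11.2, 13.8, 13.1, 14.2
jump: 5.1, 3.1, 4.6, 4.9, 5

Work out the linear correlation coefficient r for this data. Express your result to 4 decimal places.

0.9369

n = 5, Σx = 66.7, Σy = 22.7, Σx² = 896.49, Σy² = 105.79, Σxy = 306.83
nΣxy − ΣxΣy = 1534.15 − 1514.09 = 20.06
nΣx² − (Σx)² = 4482.45 − 4448.89 = 33.56; nΣy² − (Σy)² = 528.95 − 515.29 = 13.66
r = 20.06 / √(33.56 × 13.66) = 20.06 / 21.4110 ≈ 0.9369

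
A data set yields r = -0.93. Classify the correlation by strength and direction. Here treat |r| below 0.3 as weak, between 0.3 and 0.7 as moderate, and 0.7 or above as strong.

strong negative

r = -0.93 < 0 so the relationship is negative.
|r| = 0.93, which falls in the strong range.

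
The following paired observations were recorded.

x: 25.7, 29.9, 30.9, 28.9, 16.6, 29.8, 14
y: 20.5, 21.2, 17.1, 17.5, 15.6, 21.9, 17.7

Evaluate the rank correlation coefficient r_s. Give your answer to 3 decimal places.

Rank x: 3, 6, 7, 4, 2, 5, 1
Rank y: 5, 6, 2, 3, 1, 7, 4
d = rank(x) − rank(y): -2, 0, 5, 1, 1, -2, -3; Σd² = 44
ρ = 1 − 6Σd² / [n(n²−1)] = 1 − 6×44 / (7×48) = 1 − 264/336 ≈ 0.214

0.214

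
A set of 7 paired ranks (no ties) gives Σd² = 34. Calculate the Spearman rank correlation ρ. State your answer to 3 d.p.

0.393

ρ = 1 − 6Σd² / [n(n²−1)] = 1 − 6×34 / (7×48)
  = 1 − 204/336 = 1 − 0.6071 ≈ 0.393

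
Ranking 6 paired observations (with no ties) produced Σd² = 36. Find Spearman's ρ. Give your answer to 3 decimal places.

-0.029

ρ = 1 − 6Σd² / [n(n²−1)] = 1 − 6×36 / (6×35)
  = 1 − 216/210 = 1 − 1.0286 ≈ -0.029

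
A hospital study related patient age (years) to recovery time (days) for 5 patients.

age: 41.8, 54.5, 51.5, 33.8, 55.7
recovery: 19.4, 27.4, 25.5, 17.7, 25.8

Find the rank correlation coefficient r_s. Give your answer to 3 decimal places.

Rank age: 2, 4, 3, 1, 5
Rank recovery: 2, 5, 3, 1, 4
d = rank(age) − rank(recovery): 0, -1, 0, 0, 1; Σd² = 2
ρ = 1 − 6Σd² / [n(n²−1)] = 1 − 6×2 / (5×24) = 1 − 12/120 ≈ 0.900

0.900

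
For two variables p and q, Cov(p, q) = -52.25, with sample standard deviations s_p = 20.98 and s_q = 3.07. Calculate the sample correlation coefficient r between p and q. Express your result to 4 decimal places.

-0.8112

r = Cov(p,q) / (s_p · s_q) = -52.25 / (20.98 × 3.07)
  = -52.25 / 64.4086 ≈ -0.8112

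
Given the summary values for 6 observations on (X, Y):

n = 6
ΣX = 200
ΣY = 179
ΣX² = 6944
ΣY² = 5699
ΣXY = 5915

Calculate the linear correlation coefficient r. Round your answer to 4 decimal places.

r = (nΣXY − ΣXΣY) / √[(nΣX² − (ΣX)²)(nΣY² − (ΣY)²)]
Numerator: 6×5915 − 200×179 = -310
Denominator: √[(41664 − 40000)(34194 − 32041)] = √[1664 × 2153] = 1892.7736
r = -310 / 1892.7736 ≈ -0.1638

-0.1638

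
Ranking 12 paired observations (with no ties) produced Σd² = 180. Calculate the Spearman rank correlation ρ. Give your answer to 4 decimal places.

0.3706

ρ = 1 − 6Σd² / [n(n²−1)] = 1 − 6×180 / (12×143)
  = 1 − 1080/1716 = 1 − 0.62937 ≈ 0.3706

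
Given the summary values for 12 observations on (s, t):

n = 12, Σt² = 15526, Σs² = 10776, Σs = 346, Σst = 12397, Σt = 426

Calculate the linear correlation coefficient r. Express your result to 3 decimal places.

0.201

r = (nΣst − ΣsΣt) / √[(nΣs² − (Σs)²)(nΣt² − (Σt)²)]
Numerator: 12×12397 − 346×426 = 1368
Denominator: √[(129312 − 119716)(186312 − 181476)] = √[9596 × 4836] = 6812.2137
r = 1368 / 6812.2137 ≈ 0.201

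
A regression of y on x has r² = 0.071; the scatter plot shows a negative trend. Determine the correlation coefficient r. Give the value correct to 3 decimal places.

|r| = √0.071 = 0.266
The association is negative, so r = −0.266.

-0.266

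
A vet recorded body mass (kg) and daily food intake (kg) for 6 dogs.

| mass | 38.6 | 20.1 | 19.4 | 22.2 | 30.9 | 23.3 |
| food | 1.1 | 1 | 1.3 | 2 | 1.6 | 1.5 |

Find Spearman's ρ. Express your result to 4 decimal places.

Rank mass: 6, 2, 1, 3, 5, 4
Rank food: 2, 1, 3, 6, 5, 4
d = rank(mass) − rank(food): 4, 1, -2, -3, 0, 0; Σd² = 30
ρ = 1 − 6Σd² / [n(n²−1)] = 1 − 6×30 / (6×35) = 1 − 180/210 ≈ 0.1429

0.1429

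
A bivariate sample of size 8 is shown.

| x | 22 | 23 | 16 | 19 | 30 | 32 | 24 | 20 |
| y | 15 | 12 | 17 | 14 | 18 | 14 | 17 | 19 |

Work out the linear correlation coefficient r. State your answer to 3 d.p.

-0.105

n = 8, Σx = 186, Σy = 126, Σx² = 4530, Σy² = 2024, Σxy = 2920
nΣxy − ΣxΣy = 23360 − 23436 = -76
nΣx² − (Σx)² = 36240 − 34596 = 1644; nΣy² − (Σy)² = 16192 − 15876 = 316
r = -76 / √(1644 × 316) = -76 / 720.7663 ≈ -0.105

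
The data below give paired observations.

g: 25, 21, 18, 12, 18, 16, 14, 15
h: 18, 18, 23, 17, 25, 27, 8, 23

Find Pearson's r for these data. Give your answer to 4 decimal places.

n = 8, Σg = 139, Σh = 159, Σg² = 2535, Σh² = 3413, Σgh = 2785
nΣgh − ΣgΣh = 22280 − 22101 = 179
nΣg² − (Σg)² = 20280 − 19321 = 959; nΣh² − (Σh)² = 27304 − 25281 = 2023
r = 179 / √(959 × 2023) = 179 / 1392.8593 ≈ 0.1285

0.1285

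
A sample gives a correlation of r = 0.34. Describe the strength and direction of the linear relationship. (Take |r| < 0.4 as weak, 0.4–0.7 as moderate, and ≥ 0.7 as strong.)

r = 0.34 > 0 so the relationship is positive.
|r| = 0.34, which falls in the weak range.

weak positive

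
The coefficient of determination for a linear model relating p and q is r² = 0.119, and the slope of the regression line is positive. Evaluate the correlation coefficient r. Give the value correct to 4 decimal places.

|r| = √0.119 = 0.3450
The association is positive, so r = 0.3450.

0.3450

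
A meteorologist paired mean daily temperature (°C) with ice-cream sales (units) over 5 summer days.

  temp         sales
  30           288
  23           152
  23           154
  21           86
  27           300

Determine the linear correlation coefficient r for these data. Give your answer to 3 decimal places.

0.941

n = 5, Σx = 124, Σy = 980, Σx² = 3128, Σy² = 227160, Σxy = 25584
nΣxy − ΣxΣy = 127920 − 121520 = 6400
nΣx² − (Σx)² = 15640 − 15376 = 264; nΣy² − (Σy)² = 1135800 − 960400 = 175400
r = 6400 / √(264 × 175400) = 6400 / 6804.8218 ≈ 0.941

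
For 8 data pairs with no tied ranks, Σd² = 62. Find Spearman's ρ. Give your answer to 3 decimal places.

ρ = 1 − 6Σd² / [n(n²−1)] = 1 − 6×62 / (8×63)
  = 1 − 372/504 = 1 − 0.7381 ≈ 0.262

0.262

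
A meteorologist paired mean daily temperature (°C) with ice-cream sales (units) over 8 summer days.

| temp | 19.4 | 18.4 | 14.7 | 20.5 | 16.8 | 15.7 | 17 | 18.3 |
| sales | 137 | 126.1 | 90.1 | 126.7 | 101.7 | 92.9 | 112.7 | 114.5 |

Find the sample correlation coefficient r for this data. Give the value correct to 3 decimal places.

0.918

n = 8, Σx = 140.8, Σy = 901.7, Σx² = 2503.88, Σy² = 103625.95, Σxy = 16078.2
nΣxy − ΣxΣy = 128625.6 − 126959.36 = 1666.24
nΣx² − (Σx)² = 20031.04 − 19824.64 = 206.4; nΣy² − (Σy)² = 829007.6 − 813062.89 = 15944.71
r = 1666.24 / √(206.4 × 15944.71) = 1666.24 / 1814.1081 ≈ 0.918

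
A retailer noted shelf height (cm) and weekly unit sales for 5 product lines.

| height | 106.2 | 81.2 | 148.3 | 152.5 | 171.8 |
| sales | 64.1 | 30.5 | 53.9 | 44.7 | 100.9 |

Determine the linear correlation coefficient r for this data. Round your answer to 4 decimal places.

n = 5, Σx = 660, Σy = 294.1, Σx² = 92636.26, Σy² = 20123.17, Σxy = 41428.76
nΣxy − ΣxΣy = 207143.8 − 194106 = 13037.8
nΣx² − (Σx)² = 463181.3 − 435600 = 27581.3; nΣy² − (Σy)² = 100615.85 − 86494.81 = 14121.04
r = 13037.8 / √(27581.3 × 14121.04) = 13037.8 / 19735.1625 ≈ 0.6606

0.6606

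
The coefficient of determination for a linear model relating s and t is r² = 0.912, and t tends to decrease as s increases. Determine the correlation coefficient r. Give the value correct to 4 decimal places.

-0.9550

|r| = √0.912 = 0.9550
The association is negative, so r = −0.9550.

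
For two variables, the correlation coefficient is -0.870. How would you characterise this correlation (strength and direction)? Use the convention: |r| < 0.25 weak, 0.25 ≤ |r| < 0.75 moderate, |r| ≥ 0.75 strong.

r = -0.870 < 0 so the relationship is negative.
|r| = 0.870, which falls in the strong range.

strong negative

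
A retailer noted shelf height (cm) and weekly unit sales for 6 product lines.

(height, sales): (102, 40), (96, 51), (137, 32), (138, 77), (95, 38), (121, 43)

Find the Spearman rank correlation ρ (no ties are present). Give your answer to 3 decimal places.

0.257

Rank height: 3, 2, 5, 6, 1, 4
Rank sales: 3, 5, 1, 6, 2, 4
d = rank(height) − rank(sales): 0, -3, 4, 0, -1, 0; Σd² = 26
ρ = 1 − 6Σd² / [n(n²−1)] = 1 − 6×26 / (6×35) = 1 − 156/210 ≈ 0.257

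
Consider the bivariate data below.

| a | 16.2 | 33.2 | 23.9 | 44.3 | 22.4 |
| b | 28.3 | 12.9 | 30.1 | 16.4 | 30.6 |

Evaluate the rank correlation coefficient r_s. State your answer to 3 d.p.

-0.600

Rank a: 1, 4, 3, 5, 2
Rank b: 3, 1, 4, 2, 5
d = rank(a) − rank(b): -2, 3, -1, 3, -3; Σd² = 32
ρ = 1 − 6Σd² / [n(n²−1)] = 1 − 6×32 / (5×24) = 1 − 192/120 ≈ -0.600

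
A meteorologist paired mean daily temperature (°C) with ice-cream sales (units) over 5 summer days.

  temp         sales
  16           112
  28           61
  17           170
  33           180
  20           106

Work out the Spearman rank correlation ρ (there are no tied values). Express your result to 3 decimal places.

0.100

Rank temp: 1, 4, 2, 5, 3
Rank sales: 3, 1, 4, 5, 2
d = rank(temp) − rank(sales): -2, 3, -2, 0, 1; Σd² = 18
ρ = 1 − 6Σd² / [n(n²−1)] = 1 − 6×18 / (5×24) = 1 − 108/120 ≈ 0.100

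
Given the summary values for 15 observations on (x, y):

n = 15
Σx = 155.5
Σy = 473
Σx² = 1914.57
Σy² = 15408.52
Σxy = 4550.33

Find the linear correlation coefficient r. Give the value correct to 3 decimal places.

r = (nΣxy − ΣxΣy) / √[(nΣx² − (Σx)²)(nΣy² − (Σy)²)]
Numerator: 15×4550.33 − 155.5×473 = -5296.55
Denominator: √[(28718.55 − 24180.25)(231127.8 − 223729)] = √[4538.3 × 7398.8] = 5794.6505
r = -5296.55 / 5794.6505 ≈ -0.914

-0.914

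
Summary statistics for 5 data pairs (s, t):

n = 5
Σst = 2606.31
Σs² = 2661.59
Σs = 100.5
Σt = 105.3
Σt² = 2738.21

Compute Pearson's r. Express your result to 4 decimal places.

0.8475

r = (nΣst − ΣsΣt) / √[(nΣs² − (Σs)²)(nΣt² − (Σt)²)]
Numerator: 5×2606.31 − 100.5×105.3 = 2448.9
Denominator: √[(13307.95 − 10100.25)(13691.05 − 11088.09)] = √[3207.7 × 2602.96] = 2889.5527
r = 2448.9 / 2889.5527 ≈ 0.8475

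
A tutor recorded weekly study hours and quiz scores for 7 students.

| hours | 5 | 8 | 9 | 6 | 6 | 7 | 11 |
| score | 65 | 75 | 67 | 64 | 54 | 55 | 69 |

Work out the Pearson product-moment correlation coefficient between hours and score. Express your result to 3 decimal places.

0.479

n = 7, Σx = 52, Σy = 449, Σx² = 412, Σy² = 29137, Σxy = 3380
nΣxy − ΣxΣy = 23660 − 23348 = 312
nΣx² − (Σx)² = 2884 − 2704 = 180; nΣy² − (Σy)² = 203959 − 201601 = 2358
r = 312 / √(180 × 2358) = 312 / 651.4906 ≈ 0.479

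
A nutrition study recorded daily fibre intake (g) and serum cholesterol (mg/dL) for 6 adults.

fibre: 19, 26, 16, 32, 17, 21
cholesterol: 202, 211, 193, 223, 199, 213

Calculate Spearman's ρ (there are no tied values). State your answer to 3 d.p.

0.943

Rank fibre: 3, 5, 1, 6, 2, 4
Rank cholesterol: 3, 4, 1, 6, 2, 5
d = rank(fibre) − rank(cholesterol): 0, 1, 0, 0, 0, -1; Σd² = 2
ρ = 1 − 6Σd² / [n(n²−1)] = 1 − 6×2 / (6×35) = 1 − 12/210 ≈ 0.943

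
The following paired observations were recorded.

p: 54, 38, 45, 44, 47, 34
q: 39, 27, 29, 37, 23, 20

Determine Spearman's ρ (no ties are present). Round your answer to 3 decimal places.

Rank p: 6, 2, 4, 3, 5, 1
Rank q: 6, 3, 4, 5, 2, 1
d = rank(p) − rank(q): 0, -1, 0, -2, 3, 0; Σd² = 14
ρ = 1 − 6Σd² / [n(n²−1)] = 1 − 6×14 / (6×35) = 1 − 84/210 ≈ 0.600

0.600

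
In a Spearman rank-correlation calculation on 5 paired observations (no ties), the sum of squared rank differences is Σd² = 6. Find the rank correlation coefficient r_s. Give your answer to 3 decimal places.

0.700

ρ = 1 − 6Σd² / [n(n²−1)] = 1 − 6×6 / (5×24)
  = 1 − 36/120 = 1 − 0.3000 ≈ 0.700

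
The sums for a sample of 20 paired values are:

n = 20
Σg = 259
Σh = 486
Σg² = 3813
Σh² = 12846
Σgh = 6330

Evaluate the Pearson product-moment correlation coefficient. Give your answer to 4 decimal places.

r = (nΣgh − ΣgΣh) / √[(nΣg² − (Σg)²)(nΣh² − (Σh)²)]
Numerator: 20×6330 − 259×486 = 726
Denominator: √[(76260 − 67081)(256920 − 236196)] = √[9179 × 20724] = 13792.2296
r = 726 / 13792.2296 ≈ 0.0526

0.0526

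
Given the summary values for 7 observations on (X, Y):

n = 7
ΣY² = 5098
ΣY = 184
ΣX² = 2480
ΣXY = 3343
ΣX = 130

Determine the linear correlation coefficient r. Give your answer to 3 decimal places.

-0.566

r = (nΣXY − ΣXΣY) / √[(nΣX² − (ΣX)²)(nΣY² − (ΣY)²)]
Numerator: 7×3343 − 130×184 = -519
Denominator: √[(17360 − 16900)(35686 − 33856)] = √[460 × 1830] = 917.4966
r = -519 / 917.4966 ≈ -0.566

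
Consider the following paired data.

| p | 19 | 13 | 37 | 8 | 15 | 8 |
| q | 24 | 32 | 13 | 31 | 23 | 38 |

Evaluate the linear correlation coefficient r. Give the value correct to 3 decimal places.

-0.915

n = 6, Σp = 100, Σq = 161, Σp² = 2252, Σq² = 4703, Σpq = 2250
nΣpq − ΣpΣq = 13500 − 16100 = -2600
nΣp² − (Σp)² = 13512 − 10000 = 3512; nΣq² − (Σq)² = 28218 − 25921 = 2297
r = -2600 / √(3512 × 2297) = -2600 / 2840.2577 ≈ -0.915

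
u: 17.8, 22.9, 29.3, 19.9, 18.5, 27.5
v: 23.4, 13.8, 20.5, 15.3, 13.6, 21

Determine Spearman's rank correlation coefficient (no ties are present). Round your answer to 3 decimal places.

Rank u: 1, 4, 6, 3, 2, 5
Rank v: 6, 2, 4, 3, 1, 5
d = rank(u) − rank(v): -5, 2, 2, 0, 1, 0; Σd² = 34
ρ = 1 − 6Σd² / [n(n²−1)] = 1 − 6×34 / (6×35) = 1 − 204/210 ≈ 0.029

0.029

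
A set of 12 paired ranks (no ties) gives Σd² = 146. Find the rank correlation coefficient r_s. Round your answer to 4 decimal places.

0.4895

ρ = 1 − 6Σd² / [n(n²−1)] = 1 − 6×146 / (12×143)
  = 1 − 876/1716 = 1 − 0.51049 ≈ 0.4895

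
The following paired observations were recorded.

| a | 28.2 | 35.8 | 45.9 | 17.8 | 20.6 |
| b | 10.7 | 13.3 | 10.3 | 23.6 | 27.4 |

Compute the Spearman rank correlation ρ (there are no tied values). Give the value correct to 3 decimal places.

-0.800

Rank a: 3, 4, 5, 1, 2
Rank b: 2, 3, 1, 4, 5
d = rank(a) − rank(b): 1, 1, 4, -3, -3; Σd² = 36
ρ = 1 − 6Σd² / [n(n²−1)] = 1 − 6×36 / (5×24) = 1 − 216/120 ≈ -0.800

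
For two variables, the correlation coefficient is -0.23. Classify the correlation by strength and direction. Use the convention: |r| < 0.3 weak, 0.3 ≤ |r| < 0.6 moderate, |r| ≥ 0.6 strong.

r = -0.23 < 0 so the relationship is negative.
|r| = 0.23, which falls in the weak range.

weak negative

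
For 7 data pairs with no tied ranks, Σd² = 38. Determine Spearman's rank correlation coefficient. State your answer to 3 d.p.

ρ = 1 − 6Σd² / [n(n²−1)] = 1 − 6×38 / (7×48)
  = 1 − 228/336 = 1 − 0.6786 ≈ 0.321

0.321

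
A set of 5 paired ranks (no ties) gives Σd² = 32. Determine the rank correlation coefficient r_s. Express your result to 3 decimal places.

-0.600

ρ = 1 − 6Σd² / [n(n²−1)] = 1 − 6×32 / (5×24)
  = 1 − 192/120 = 1 − 1.6000 ≈ -0.600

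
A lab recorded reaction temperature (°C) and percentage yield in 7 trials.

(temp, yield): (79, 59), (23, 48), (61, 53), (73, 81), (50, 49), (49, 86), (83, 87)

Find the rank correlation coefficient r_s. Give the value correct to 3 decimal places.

Rank temp: 6, 1, 4, 5, 3, 2, 7
Rank yield: 4, 1, 3, 5, 2, 6, 7
d = rank(temp) − rank(yield): 2, 0, 1, 0, 1, -4, 0; Σd² = 22
ρ = 1 − 6Σd² / [n(n²−1)] = 1 − 6×22 / (7×48) = 1 − 132/336 ≈ 0.607

0.607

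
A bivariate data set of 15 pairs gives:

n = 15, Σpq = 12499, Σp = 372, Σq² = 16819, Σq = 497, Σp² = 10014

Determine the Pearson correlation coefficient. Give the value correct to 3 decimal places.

0.329

r = (nΣpq − ΣpΣq) / √[(nΣp² − (Σp)²)(nΣq² − (Σq)²)]
Numerator: 15×12499 − 372×497 = 2601
Denominator: √[(150210 − 138384)(252285 − 247009)] = √[11826 × 5276] = 7898.9858
r = 2601 / 7898.9858 ≈ 0.329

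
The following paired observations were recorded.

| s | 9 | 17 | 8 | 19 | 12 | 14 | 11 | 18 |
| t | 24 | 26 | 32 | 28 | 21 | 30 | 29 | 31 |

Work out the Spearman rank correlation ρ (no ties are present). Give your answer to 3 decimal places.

Rank s: 2, 6, 1, 8, 4, 5, 3, 7
Rank t: 2, 3, 8, 4, 1, 6, 5, 7
d = rank(s) − rank(t): 0, 3, -7, 4, 3, -1, -2, 0; Σd² = 88
ρ = 1 − 6Σd² / [n(n²−1)] = 1 − 6×88 / (8×63) = 1 − 528/504 ≈ -0.048

-0.048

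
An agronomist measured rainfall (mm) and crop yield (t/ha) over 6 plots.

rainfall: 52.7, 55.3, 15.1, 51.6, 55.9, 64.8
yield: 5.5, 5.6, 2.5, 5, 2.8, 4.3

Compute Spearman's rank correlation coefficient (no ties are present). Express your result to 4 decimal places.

Rank rainfall: 3, 4, 1, 2, 5, 6
Rank yield: 5, 6, 1, 4, 2, 3
d = rank(rainfall) − rank(yield): -2, -2, 0, -2, 3, 3; Σd² = 30
ρ = 1 − 6Σd² / [n(n²−1)] = 1 − 6×30 / (6×35) = 1 − 180/210 ≈ 0.1429

0.1429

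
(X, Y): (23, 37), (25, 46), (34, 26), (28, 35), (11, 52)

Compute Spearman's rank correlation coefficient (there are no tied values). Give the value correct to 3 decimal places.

Rank X: 2, 3, 5, 4, 1
Rank Y: 3, 4, 1, 2, 5
d = rank(X) − rank(Y): -1, -1, 4, 2, -4; Σd² = 38
ρ = 1 − 6Σd² / [n(n²−1)] = 1 − 6×38 / (5×24) = 1 − 228/120 ≈ -0.900

-0.900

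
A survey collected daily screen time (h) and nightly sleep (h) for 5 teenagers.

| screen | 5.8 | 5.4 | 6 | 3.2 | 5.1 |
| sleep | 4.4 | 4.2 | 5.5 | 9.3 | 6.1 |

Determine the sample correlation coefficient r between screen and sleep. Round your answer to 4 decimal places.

-0.9116

n = 5, Σx = 25.5, Σy = 29.5, Σx² = 135.05, Σy² = 190.95, Σxy = 142.07
nΣxy − ΣxΣy = 710.35 − 752.25 = -41.9
nΣx² − (Σx)² = 675.25 − 650.25 = 25; nΣy² − (Σy)² = 954.75 − 870.25 = 84.5
r = -41.9 / √(25 × 84.5) = -41.9 / 45.9619 ≈ -0.9116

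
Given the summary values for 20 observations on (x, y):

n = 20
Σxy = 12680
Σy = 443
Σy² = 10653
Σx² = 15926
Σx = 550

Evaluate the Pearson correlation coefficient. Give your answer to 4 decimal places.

r = (nΣxy − ΣxΣy) / √[(nΣx² − (Σx)²)(nΣy² − (Σy)²)]
Numerator: 20×12680 − 550×443 = 9950
Denominator: √[(318520 − 302500)(213060 − 196249)] = √[16020 × 16811] = 16410.7349
r = 9950 / 16410.7349 ≈ 0.6063

0.6063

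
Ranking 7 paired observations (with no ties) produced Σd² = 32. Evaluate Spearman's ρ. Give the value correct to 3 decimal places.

ρ = 1 − 6Σd² / [n(n²−1)] = 1 − 6×32 / (7×48)
  = 1 − 192/336 = 1 − 0.5714 ≈ 0.429

0.429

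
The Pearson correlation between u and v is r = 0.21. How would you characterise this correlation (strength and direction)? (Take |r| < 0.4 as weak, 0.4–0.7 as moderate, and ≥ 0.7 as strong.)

r = 0.21 > 0 so the relationship is positive.
|r| = 0.21, which falls in the weak range.

weak positive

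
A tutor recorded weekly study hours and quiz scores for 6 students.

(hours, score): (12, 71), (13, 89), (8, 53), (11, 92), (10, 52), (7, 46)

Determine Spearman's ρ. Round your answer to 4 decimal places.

Rank hours: 5, 6, 2, 4, 3, 1
Rank score: 4, 5, 3, 6, 2, 1
d = rank(hours) − rank(score): 1, 1, -1, -2, 1, 0; Σd² = 8
ρ = 1 − 6Σd² / [n(n²−1)] = 1 − 6×8 / (6×35) = 1 − 48/210 ≈ 0.7714

0.7714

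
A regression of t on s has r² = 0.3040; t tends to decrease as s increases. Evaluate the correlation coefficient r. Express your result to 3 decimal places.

|r| = √0.3040 = 0.551
The association is negative, so r = −0.551.

-0.551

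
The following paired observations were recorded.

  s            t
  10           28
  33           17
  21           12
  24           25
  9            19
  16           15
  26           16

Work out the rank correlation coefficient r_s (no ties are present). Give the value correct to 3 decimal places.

-0.250

Rank s: 2, 7, 4, 5, 1, 3, 6
Rank t: 7, 4, 1, 6, 5, 2, 3
d = rank(s) − rank(t): -5, 3, 3, -1, -4, 1, 3; Σd² = 70
ρ = 1 − 6Σd² / [n(n²−1)] = 1 − 6×70 / (7×48) = 1 − 420/336 ≈ -0.250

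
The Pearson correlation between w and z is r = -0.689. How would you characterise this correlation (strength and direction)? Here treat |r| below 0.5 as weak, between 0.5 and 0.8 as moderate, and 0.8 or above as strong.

moderate negative

r = -0.689 < 0 so the relationship is negative.
|r| = 0.689, which falls in the moderate range.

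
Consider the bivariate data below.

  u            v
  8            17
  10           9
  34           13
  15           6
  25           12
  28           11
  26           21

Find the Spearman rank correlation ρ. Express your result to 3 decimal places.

0.179

Rank u: 1, 2, 7, 3, 4, 6, 5
Rank v: 6, 2, 5, 1, 4, 3, 7
d = rank(u) − rank(v): -5, 0, 2, 2, 0, 3, -2; Σd² = 46
ρ = 1 − 6Σd² / [n(n²−1)] = 1 − 6×46 / (7×48) = 1 − 276/336 ≈ 0.179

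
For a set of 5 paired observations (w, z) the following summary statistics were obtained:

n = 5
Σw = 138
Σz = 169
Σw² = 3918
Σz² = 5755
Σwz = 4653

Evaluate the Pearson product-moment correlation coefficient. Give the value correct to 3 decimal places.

-0.167

r = (nΣwz − ΣwΣz) / √[(nΣw² − (Σw)²)(nΣz² − (Σz)²)]
Numerator: 5×4653 − 138×169 = -57
Denominator: √[(19590 − 19044)(28775 − 28561)] = √[546 × 214] = 341.8245
r = -57 / 341.8245 ≈ -0.167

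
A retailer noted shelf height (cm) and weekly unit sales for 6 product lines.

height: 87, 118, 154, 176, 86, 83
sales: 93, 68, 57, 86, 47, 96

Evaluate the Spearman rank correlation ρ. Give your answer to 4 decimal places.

-0.2571

Rank height: 3, 4, 5, 6, 2, 1
Rank sales: 5, 3, 2, 4, 1, 6
d = rank(height) − rank(sales): -2, 1, 3, 2, 1, -5; Σd² = 44
ρ = 1 − 6Σd² / [n(n²−1)] = 1 − 6×44 / (6×35) = 1 − 264/210 ≈ -0.2571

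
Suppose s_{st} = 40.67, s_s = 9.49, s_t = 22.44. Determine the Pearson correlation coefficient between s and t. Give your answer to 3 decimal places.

0.191

r = Cov(s,t) / (s_s · s_t) = 40.67 / (9.49 × 22.44)
  = 40.67 / 212.9556 ≈ 0.191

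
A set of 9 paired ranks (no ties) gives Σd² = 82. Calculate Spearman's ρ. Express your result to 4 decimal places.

0.3167

ρ = 1 − 6Σd² / [n(n²−1)] = 1 − 6×82 / (9×80)
  = 1 − 492/720 = 1 − 0.68333 ≈ 0.3167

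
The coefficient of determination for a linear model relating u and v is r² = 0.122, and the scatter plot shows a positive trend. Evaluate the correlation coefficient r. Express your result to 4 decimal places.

|r| = √0.122 = 0.3493
The association is positive, so r = 0.3493.

0.3493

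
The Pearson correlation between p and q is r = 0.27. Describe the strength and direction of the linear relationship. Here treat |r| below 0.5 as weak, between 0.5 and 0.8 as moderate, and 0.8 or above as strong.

r = 0.27 > 0 so the relationship is positive.
|r| = 0.27, which falls in the weak range.

weak positive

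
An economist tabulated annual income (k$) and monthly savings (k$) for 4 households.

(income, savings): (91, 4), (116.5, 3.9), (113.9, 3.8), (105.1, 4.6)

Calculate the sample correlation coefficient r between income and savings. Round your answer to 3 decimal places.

-0.271

n = 4, Σx = 426.5, Σy = 16.3, Σx² = 45872.47, Σy² = 66.81, Σxy = 1734.63
nΣxy − ΣxΣy = 6938.52 − 6951.95 = -13.43
nΣx² − (Σx)² = 183489.88 − 181902.25 = 1587.63; nΣy² − (Σy)² = 267.24 − 265.69 = 1.55
r = -13.43 / √(1587.63 × 1.55) = -13.43 / 49.6067 ≈ -0.271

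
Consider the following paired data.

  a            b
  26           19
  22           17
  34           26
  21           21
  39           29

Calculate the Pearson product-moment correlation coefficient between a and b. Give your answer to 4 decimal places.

n = 5, Σa = 142, Σb = 112, Σa² = 4278, Σb² = 2608, Σab = 3324
nΣab − ΣaΣb = 16620 − 15904 = 716
nΣa² − (Σa)² = 21390 − 20164 = 1226; nΣb² − (Σb)² = 13040 − 12544 = 496
r = 716 / √(1226 × 496) = 716 / 779.8051 ≈ 0.9182

0.9182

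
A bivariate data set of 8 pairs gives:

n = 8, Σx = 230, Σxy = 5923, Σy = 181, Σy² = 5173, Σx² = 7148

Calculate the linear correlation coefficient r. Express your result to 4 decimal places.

0.9467

r = (nΣxy − ΣxΣy) / √[(nΣx² − (Σx)²)(nΣy² − (Σy)²)]
Numerator: 8×5923 − 230×181 = 5754
Denominator: √[(57184 − 52900)(41384 − 32761)] = √[4284 × 8623] = 6077.9052
r = 5754 / 6077.9052 ≈ 0.9467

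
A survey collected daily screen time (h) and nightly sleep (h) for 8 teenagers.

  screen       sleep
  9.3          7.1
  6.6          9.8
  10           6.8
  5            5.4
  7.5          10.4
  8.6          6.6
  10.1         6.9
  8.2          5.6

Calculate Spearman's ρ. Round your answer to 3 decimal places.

Rank screen: 6, 2, 7, 1, 3, 5, 8, 4
Rank sleep: 6, 7, 4, 1, 8, 3, 5, 2
d = rank(screen) − rank(sleep): 0, -5, 3, 0, -5, 2, 3, 2; Σd² = 76
ρ = 1 − 6Σd² / [n(n²−1)] = 1 − 6×76 / (8×63) = 1 − 456/504 ≈ 0.095

0.095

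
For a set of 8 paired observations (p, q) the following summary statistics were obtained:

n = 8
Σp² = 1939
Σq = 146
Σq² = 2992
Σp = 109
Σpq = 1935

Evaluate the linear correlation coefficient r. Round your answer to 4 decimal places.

-0.1407

r = (nΣpq − ΣpΣq) / √[(nΣp² − (Σp)²)(nΣq² − (Σq)²)]
Numerator: 8×1935 − 109×146 = -434
Denominator: √[(15512 − 11881)(23936 − 21316)] = √[3631 × 2620] = 3084.3508
r = -434 / 3084.3508 ≈ -0.1407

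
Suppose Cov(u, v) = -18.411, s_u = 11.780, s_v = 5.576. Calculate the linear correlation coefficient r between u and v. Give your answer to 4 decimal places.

r = Cov(u,v) / (s_u · s_v) = -18.411 / (11.780 × 5.576)
  = -18.411 / 65.6853 ≈ -0.2803

-0.2803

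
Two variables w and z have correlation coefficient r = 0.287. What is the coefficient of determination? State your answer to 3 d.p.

r² = (0.287)² = 0.082

0.082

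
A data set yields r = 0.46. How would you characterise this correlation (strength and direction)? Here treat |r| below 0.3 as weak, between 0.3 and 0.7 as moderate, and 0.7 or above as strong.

r = 0.46 > 0 so the relationship is positive.
|r| = 0.46, which falls in the moderate range.

moderate positive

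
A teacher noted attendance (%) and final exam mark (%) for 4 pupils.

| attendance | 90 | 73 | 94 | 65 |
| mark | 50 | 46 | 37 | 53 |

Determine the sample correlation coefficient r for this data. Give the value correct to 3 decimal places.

n = 4, Σx = 322, Σy = 186, Σx² = 26490, Σy² = 8794, Σxy = 14781
nΣxy − ΣxΣy = 59124 − 59892 = -768
nΣx² − (Σx)² = 105960 − 103684 = 2276; nΣy² − (Σy)² = 35176 − 34596 = 580
r = -768 / √(2276 × 580) = -768 / 1148.9473 ≈ -0.668

-0.668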